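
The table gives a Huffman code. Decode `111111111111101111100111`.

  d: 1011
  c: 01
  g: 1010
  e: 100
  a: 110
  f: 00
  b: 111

bbbbdbfb

Read left to right; each codeword is recognised as soon as it completes (prefix code):
  111→b | 111→b | 111→b | 111→b | 1011→d | 111→b | 00→f | 111→b
Decoded message: bbbbdbfb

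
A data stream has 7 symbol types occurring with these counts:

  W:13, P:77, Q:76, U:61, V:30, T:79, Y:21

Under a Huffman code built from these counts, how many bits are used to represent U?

3

Repeatedly merge the two smallest:
merge W(13) and Y(21): 34
merge V(30) and 34: 64
merge U(61) and 64: 125
merge Q(76) and P(77): 153
merge T(79) and 125: 204
merge 153 and 204: 357
The subtree containing U is merged 3 times, so code length = 3.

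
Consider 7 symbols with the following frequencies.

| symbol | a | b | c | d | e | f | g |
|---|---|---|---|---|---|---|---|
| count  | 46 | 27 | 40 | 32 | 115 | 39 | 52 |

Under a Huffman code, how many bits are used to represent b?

Repeatedly merge the two smallest:
merge b(27) and d(32): 59
merge f(39) and c(40): 79
merge a(46) and g(52): 98
merge 59 and 79: 138
merge 98 and e(115): 213
merge 138 and 213: 351
b sits 3 levels below the root, so its codeword is 3 bits.

3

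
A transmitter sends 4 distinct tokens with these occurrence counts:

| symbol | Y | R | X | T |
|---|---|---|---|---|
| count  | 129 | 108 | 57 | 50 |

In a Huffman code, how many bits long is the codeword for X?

3

Build the tree from the bottom:
T(50) + X(57) → 107
107 + R(108) → 215
Y(129) + 215 → 344
The subtree containing X is merged 3 times, so code length = 3.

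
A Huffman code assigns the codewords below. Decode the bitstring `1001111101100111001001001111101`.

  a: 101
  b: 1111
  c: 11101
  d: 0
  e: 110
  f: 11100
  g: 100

gbagfggba

Read left to right; each codeword is recognised as soon as it completes (prefix code):
  100→g | 1111→b | 101→a | 100→g | 11100→f | 100→g | 100→g | 1111→b | 101→a
Decoded message: gbagfggba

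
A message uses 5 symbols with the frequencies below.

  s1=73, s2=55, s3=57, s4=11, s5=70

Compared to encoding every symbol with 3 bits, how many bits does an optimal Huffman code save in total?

Fixed-length: 3 bits × 266 symbols = 798 bits.
Huffman merges:
combine s4(11), s2(55) → 66
combine s3(57), 66 → 123
combine s5(70), s1(73) → 143
combine 123, 143 → 266
Huffman total = 66 + 123 + 143 + 266 = 598 bits.
Saving = 798 − 598 = 200 bits.

200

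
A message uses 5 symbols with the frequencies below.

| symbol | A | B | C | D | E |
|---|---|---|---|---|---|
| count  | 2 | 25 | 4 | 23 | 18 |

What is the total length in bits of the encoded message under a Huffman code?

Build the Huffman tree bottom-up:
merge A(2) and C(4): 6
merge 6 and E(18): 24
merge D(23) and 24: 47
merge B(25) and 47: 72
Each symbol's bit-cost is frequency × depth; summing gives 149 bits (equivalently 6 + 24 + 47 + 72).

149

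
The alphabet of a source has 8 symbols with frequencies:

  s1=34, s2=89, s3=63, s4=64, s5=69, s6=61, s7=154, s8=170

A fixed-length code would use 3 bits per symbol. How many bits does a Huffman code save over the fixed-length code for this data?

102

Fixed-length: 3 bits × 704 symbols = 2112 bits.
Huffman merges:
combine s1(34), s6(61) → 95
combine s3(63), s4(64) → 127
combine s5(69), s2(89) → 158
combine 95, 127 → 222
combine s7(154), 158 → 312
combine s8(170), 222 → 392
combine 312, 392 → 704
Huffman total = 95 + 127 + 158 + 222 + 312 + 392 + 704 = 2010 bits.
Saving = 2112 − 2010 = 102 bits.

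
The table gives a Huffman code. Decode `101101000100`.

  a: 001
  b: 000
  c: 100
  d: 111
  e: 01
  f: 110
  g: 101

Read left to right; each codeword is recognised as soon as it completes (prefix code):
  101→g | 101→g | 000→b | 100→c
Decoded message: ggbc

ggbc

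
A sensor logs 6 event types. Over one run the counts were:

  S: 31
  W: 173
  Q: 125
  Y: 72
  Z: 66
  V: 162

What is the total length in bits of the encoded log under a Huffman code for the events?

1524

Merge the two smallest weights repeatedly:
combine S(31), Z(66) → 97
combine Y(72), 97 → 169
combine Q(125), V(162) → 287
combine 169, W(173) → 342
combine 287, 342 → 629
Each symbol's bit-cost is frequency × depth; summing gives 1524 bits (equivalently 97 + 169 + 287 + 342 + 629).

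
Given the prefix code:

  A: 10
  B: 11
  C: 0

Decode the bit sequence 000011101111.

Read left to right; each codeword is recognised as soon as it completes (prefix code):
  0→C | 0→C | 0→C | 0→C | 11→B | 10→A | 11→B | 11→B
Decoded message: CCCCBABB

CCCCBABB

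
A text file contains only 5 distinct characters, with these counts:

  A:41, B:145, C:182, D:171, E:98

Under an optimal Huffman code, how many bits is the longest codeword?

3

Merge the two lowest-weight nodes at each step:
combine A(41), E(98) → 139
combine 139, B(145) → 284
combine D(171), C(182) → 353
combine 284, 353 → 637
Maximum depth reached is 3.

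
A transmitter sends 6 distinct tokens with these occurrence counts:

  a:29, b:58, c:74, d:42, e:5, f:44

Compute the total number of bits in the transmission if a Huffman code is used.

Merge the two smallest weights repeatedly:
combine e(5), a(29) → 34
combine 34, d(42) → 76
combine f(44), b(58) → 102
combine c(74), 76 → 150
combine 102, 150 → 252
Each symbol's bit-cost is frequency × depth; summing gives 614 bits (equivalently 34 + 76 + 102 + 150 + 252).

614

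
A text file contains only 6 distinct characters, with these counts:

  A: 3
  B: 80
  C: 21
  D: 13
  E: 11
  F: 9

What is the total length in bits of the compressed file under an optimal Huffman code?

Merge the two smallest weights repeatedly:
combine A(3), F(9) → 12
combine E(11), 12 → 23
combine D(13), C(21) → 34
combine 23, 34 → 57
combine 57, B(80) → 137
Each symbol's bit-cost is frequency × depth; summing gives 263 bits (equivalently 12 + 23 + 34 + 57 + 137).

263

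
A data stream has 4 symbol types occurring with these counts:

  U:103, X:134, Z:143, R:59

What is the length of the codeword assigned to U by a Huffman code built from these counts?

2

Repeatedly merge the two smallest:
merge R(59) and U(103): 162
merge X(134) and Z(143): 277
merge 162 and 277: 439
U sits 2 levels below the root, so its codeword is 2 bits.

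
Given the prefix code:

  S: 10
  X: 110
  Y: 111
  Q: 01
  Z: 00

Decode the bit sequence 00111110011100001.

ZYXQXZQ

Read left to right; each codeword is recognised as soon as it completes (prefix code):
  00→Z | 111→Y | 110→X | 01→Q | 110→X | 00→Z | 01→Q
Decoded message: ZYXQXZQ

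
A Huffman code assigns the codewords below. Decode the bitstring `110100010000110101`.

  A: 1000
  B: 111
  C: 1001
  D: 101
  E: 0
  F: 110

FAAEFD

Read left to right; each codeword is recognised as soon as it completes (prefix code):
  110→F | 1000→A | 1000→A | 0→E | 110→F | 101→D
Decoded message: FAAEFD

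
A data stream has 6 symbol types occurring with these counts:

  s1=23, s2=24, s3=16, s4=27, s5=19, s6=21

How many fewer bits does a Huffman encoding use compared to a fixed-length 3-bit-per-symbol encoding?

Fixed-length: 3 bits × 130 symbols = 390 bits.
Huffman merges:
combine s3(16), s5(19) → 35
combine s6(21), s1(23) → 44
combine s2(24), s4(27) → 51
combine 35, 44 → 79
combine 51, 79 → 130
Huffman total = 35 + 44 + 51 + 79 + 130 = 339 bits.
Saving = 390 − 339 = 51 bits.

51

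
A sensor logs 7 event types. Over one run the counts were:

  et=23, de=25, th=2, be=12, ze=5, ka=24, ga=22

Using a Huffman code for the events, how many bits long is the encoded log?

Build the Huffman tree bottom-up:
th(2) + ze(5) → 7
7 + be(12) → 19
19 + ga(22) → 41
et(23) + ka(24) → 47
de(25) + 41 → 66
47 + 66 → 113
Each symbol's bit-cost is frequency × depth; summing gives 293 bits (equivalently 7 + 19 + 41 + 47 + 66 + 113).

293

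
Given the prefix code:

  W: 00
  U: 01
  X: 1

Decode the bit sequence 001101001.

Read left to right; each codeword is recognised as soon as it completes (prefix code):
  00→W | 1→X | 1→X | 01→U | 00→W | 1→X
Decoded message: WXXUWX

WXXUWX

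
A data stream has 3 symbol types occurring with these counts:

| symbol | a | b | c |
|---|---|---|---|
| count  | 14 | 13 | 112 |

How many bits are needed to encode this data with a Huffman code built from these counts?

Build the Huffman tree bottom-up:
b(13) + a(14) → 27
27 + c(112) → 139
Total encoded bits = sum of merged weights = 27 + 139 = 166.

166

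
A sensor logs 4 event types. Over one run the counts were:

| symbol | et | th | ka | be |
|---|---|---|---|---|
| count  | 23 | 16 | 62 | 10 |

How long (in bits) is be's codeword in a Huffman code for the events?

3

Build the tree from the bottom:
combine be(10), th(16) → 26
combine et(23), 26 → 49
combine 49, ka(62) → 111
The subtree containing be is merged 3 times, so code length = 3.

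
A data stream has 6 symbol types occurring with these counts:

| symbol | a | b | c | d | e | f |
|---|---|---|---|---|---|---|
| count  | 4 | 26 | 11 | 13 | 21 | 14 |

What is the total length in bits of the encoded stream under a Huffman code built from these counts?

220

Greedily combine the two least-frequent nodes:
combine a(4), c(11) → 15
combine d(13), f(14) → 27
combine 15, e(21) → 36
combine b(26), 27 → 53
combine 36, 53 → 89
Total encoded bits = sum of merged weights = 15 + 27 + 36 + 53 + 89 = 220.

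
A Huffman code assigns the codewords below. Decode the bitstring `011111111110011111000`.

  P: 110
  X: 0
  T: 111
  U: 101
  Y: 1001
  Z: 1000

Read left to right; each codeword is recognised as soon as it completes (prefix code):
  0→X | 111→T | 111→T | 111→T | 1001→Y | 111→T | 1000→Z
Decoded message: XTTTYTZ

XTTTYTZ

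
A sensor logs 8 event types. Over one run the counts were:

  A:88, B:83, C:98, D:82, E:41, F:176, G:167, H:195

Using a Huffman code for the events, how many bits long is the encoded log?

2713

Build the Huffman tree bottom-up:
E(41) + D(82) → 123
B(83) + A(88) → 171
C(98) + 123 → 221
G(167) + 171 → 338
F(176) + H(195) → 371
221 + 338 → 559
371 + 559 → 930
The encoded length is the sum of every internal node's weight: 123 + 171 + 221 + 338 + 371 + 559 + 930 = 2713 bits.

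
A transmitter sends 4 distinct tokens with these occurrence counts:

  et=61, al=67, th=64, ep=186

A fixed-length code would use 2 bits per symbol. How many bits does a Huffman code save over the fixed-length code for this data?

Fixed-length: 2 bits × 378 symbols = 756 bits.
Huffman merges:
combine et(61), th(64) → 125
combine al(67), 125 → 192
combine ep(186), 192 → 378
Huffman total = 125 + 192 + 378 = 695 bits.
Saving = 756 − 695 = 61 bits.

61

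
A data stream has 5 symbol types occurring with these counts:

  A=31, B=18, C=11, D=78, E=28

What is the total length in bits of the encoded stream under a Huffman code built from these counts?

340

Build the Huffman tree bottom-up:
C(11) + B(18) → 29
E(28) + 29 → 57
A(31) + 57 → 88
D(78) + 88 → 166
Each symbol's bit-cost is frequency × depth; summing gives 340 bits (equivalently 29 + 57 + 88 + 166).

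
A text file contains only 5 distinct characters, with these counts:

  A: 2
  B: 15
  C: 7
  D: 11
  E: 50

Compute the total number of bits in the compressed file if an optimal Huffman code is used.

Greedily combine the two least-frequent nodes:
A(2) + C(7) → 9
9 + D(11) → 20
B(15) + 20 → 35
35 + E(50) → 85
Each symbol's bit-cost is frequency × depth; summing gives 149 bits (equivalently 9 + 20 + 35 + 85).

149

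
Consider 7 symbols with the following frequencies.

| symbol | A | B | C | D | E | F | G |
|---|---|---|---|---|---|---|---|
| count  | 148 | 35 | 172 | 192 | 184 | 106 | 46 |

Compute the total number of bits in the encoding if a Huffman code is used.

Merge the two smallest weights repeatedly:
B(35) + G(46) → 81
81 + F(106) → 187
A(148) + C(172) → 320
E(184) + 187 → 371
D(192) + 320 → 512
371 + 512 → 883
The encoded length is the sum of every internal node's weight: 81 + 187 + 320 + 371 + 512 + 883 = 2354 bits.

2354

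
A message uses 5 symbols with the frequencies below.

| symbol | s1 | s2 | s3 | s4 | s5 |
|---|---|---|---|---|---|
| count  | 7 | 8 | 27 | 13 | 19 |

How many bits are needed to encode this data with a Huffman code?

Merge the two smallest weights repeatedly:
combine s1(7), s2(8) → 15
combine s4(13), 15 → 28
combine s5(19), s3(27) → 46
combine 28, 46 → 74
Each symbol's bit-cost is frequency × depth; summing gives 163 bits (equivalently 15 + 28 + 46 + 74).

163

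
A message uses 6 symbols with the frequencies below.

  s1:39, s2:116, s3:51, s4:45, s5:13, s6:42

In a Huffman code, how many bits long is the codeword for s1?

4

Repeatedly merge the two smallest:
s5(13) + s1(39) → 52
s6(42) + s4(45) → 87
s3(51) + 52 → 103
87 + 103 → 190
s2(116) + 190 → 306
s1 sits 4 levels below the root, so its codeword is 4 bits.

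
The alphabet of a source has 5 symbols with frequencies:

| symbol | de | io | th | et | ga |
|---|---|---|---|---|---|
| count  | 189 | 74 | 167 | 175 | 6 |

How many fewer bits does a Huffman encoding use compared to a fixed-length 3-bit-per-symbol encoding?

Fixed-length: 3 bits × 611 symbols = 1833 bits.
Huffman merges:
ga(6) + io(74) → 80
80 + th(167) → 247
et(175) + de(189) → 364
247 + 364 → 611
Huffman total = 80 + 247 + 364 + 611 = 1302 bits.
Saving = 1833 − 1302 = 531 bits.

531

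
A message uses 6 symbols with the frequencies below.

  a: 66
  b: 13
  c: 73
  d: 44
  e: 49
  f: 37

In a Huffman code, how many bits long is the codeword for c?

Build the tree from the bottom:
merge b(13) and f(37): 50
merge d(44) and e(49): 93
merge 50 and a(66): 116
merge c(73) and 93: 166
merge 116 and 166: 282
The subtree containing c is merged 2 times, so code length = 2.

2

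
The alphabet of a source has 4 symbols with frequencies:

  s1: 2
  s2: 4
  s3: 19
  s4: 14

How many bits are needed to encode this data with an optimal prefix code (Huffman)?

65

Greedily combine the two least-frequent nodes:
s1(2) + s2(4) → 6
6 + s4(14) → 20
s3(19) + 20 → 39
Each symbol's bit-cost is frequency × depth; summing gives 65 bits (equivalently 6 + 20 + 39).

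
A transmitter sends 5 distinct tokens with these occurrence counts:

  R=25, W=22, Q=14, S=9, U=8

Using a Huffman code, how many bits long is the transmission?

173

Merge the two smallest weights repeatedly:
merge U(8) and S(9): 17
merge Q(14) and 17: 31
merge W(22) and R(25): 47
merge 31 and 47: 78
Each symbol's bit-cost is frequency × depth; summing gives 173 bits (equivalently 17 + 31 + 47 + 78).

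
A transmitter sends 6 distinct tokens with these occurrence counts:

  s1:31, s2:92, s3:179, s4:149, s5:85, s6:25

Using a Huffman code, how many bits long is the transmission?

Merge the two smallest weights repeatedly:
combine s6(25), s1(31) → 56
combine 56, s5(85) → 141
combine s2(92), 141 → 233
combine s4(149), s3(179) → 328
combine 233, 328 → 561
The encoded length is the sum of every internal node's weight: 56 + 141 + 233 + 328 + 561 = 1319 bits.

1319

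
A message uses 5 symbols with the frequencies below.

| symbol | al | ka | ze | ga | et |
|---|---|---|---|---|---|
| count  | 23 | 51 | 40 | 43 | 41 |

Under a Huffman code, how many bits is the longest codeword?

3

Merge the two lowest-weight nodes at each step:
merge al(23) and ze(40): 63
merge et(41) and ga(43): 84
merge ka(51) and 63: 114
merge 84 and 114: 198
The rarest symbols sit at the bottom; the longest codeword is 3 bits.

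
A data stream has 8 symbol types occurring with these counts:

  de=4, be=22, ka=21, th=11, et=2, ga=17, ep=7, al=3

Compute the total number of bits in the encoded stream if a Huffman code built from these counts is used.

231

Greedily combine the two least-frequent nodes:
combine et(2), al(3) → 5
combine de(4), 5 → 9
combine ep(7), 9 → 16
combine th(11), 16 → 27
combine ga(17), ka(21) → 38
combine be(22), 27 → 49
combine 38, 49 → 87
Total encoded bits = sum of merged weights = 5 + 9 + 16 + 27 + 38 + 49 + 87 = 231.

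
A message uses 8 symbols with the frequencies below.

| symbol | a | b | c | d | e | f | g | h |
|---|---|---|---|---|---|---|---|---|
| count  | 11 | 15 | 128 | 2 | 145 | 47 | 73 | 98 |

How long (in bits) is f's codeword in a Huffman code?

Build the tree from the bottom:
combine d(2), a(11) → 13
combine 13, b(15) → 28
combine 28, f(47) → 75
combine g(73), 75 → 148
combine h(98), c(128) → 226
combine e(145), 148 → 293
combine 226, 293 → 519
f sits 4 levels below the root, so its codeword is 4 bits.

4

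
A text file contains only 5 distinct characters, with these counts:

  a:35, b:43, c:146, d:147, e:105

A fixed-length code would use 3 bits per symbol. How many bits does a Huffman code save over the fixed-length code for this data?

398

Fixed-length: 3 bits × 476 symbols = 1428 bits.
Huffman merges:
combine a(35), b(43) → 78
combine 78, e(105) → 183
combine c(146), d(147) → 293
combine 183, 293 → 476
Huffman total = 78 + 183 + 293 + 476 = 1030 bits.
Saving = 1428 − 1030 = 398 bits.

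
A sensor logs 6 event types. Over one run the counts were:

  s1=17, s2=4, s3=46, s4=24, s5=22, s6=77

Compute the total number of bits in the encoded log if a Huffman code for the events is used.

434

Greedily combine the two least-frequent nodes:
combine s2(4), s1(17) → 21
combine 21, s5(22) → 43
combine s4(24), 43 → 67
combine s3(46), 67 → 113
combine s6(77), 113 → 190
The encoded length is the sum of every internal node's weight: 21 + 43 + 67 + 113 + 190 = 434 bits.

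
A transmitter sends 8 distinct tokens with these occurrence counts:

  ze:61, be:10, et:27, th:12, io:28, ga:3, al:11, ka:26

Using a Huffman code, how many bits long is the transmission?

Merge the two smallest weights repeatedly:
combine ga(3), be(10) → 13
combine al(11), th(12) → 23
combine 13, 23 → 36
combine ka(26), et(27) → 53
combine io(28), 36 → 64
combine 53, ze(61) → 114
combine 64, 114 → 178
Total encoded bits = sum of merged weights = 13 + 23 + 36 + 53 + 64 + 114 + 178 = 481.

481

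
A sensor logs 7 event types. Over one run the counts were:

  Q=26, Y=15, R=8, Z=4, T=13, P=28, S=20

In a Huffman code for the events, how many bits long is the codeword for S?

Repeatedly merge the two smallest:
Z(4) + R(8) → 12
12 + T(13) → 25
Y(15) + S(20) → 35
25 + Q(26) → 51
P(28) + 35 → 63
51 + 63 → 114
S's leaf is at depth 3, giving a 3-bit codeword.

3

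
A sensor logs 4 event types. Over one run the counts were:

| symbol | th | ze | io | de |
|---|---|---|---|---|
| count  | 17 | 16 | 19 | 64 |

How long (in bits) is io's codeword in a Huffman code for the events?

2

Repeatedly merge the two smallest:
merge ze(16) and th(17): 33
merge io(19) and 33: 52
merge 52 and de(64): 116
io's leaf is at depth 2, giving a 2-bit codeword.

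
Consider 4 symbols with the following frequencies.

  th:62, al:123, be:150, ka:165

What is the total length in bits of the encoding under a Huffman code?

1000

Build the Huffman tree bottom-up:
th(62) + al(123) → 185
be(150) + ka(165) → 315
185 + 315 → 500
The encoded length is the sum of every internal node's weight: 185 + 315 + 500 = 1000 bits.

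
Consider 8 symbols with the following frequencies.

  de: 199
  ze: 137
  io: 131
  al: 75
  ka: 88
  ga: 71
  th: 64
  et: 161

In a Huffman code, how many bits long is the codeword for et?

3

Huffman merges, smallest pair first:
combine th(64), ga(71) → 135
combine al(75), ka(88) → 163
combine io(131), 135 → 266
combine ze(137), et(161) → 298
combine 163, de(199) → 362
combine 266, 298 → 564
combine 362, 564 → 926
et's leaf is at depth 3, giving a 3-bit codeword.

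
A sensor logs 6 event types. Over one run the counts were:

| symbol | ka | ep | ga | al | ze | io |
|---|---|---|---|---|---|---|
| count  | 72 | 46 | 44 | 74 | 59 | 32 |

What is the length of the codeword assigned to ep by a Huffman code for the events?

Build the tree from the bottom:
combine io(32), ga(44) → 76
combine ep(46), ze(59) → 105
combine ka(72), al(74) → 146
combine 76, 105 → 181
combine 146, 181 → 327
The subtree containing ep is merged 3 times, so code length = 3.

3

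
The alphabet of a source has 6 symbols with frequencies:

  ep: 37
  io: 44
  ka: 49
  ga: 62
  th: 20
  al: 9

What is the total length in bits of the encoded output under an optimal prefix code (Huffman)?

537

Build the Huffman tree bottom-up:
combine al(9), th(20) → 29
combine 29, ep(37) → 66
combine io(44), ka(49) → 93
combine ga(62), 66 → 128
combine 93, 128 → 221
The encoded length is the sum of every internal node's weight: 29 + 66 + 93 + 128 + 221 = 537 bits.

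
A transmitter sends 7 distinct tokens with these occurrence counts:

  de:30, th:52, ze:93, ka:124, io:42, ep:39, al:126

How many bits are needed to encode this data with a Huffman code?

Merge the two smallest weights repeatedly:
combine de(30), ep(39) → 69
combine io(42), th(52) → 94
combine 69, ze(93) → 162
combine 94, ka(124) → 218
combine al(126), 162 → 288
combine 218, 288 → 506
Total encoded bits = sum of merged weights = 69 + 94 + 162 + 218 + 288 + 506 = 1337.

1337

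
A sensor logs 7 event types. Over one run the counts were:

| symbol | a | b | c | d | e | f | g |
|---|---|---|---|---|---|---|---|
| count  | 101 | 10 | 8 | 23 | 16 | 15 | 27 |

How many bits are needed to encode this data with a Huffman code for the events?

447

Merge the two smallest weights repeatedly:
c(8) + b(10) → 18
f(15) + e(16) → 31
18 + d(23) → 41
g(27) + 31 → 58
41 + 58 → 99
99 + a(101) → 200
Each symbol's bit-cost is frequency × depth; summing gives 447 bits (equivalently 18 + 31 + 41 + 58 + 99 + 200).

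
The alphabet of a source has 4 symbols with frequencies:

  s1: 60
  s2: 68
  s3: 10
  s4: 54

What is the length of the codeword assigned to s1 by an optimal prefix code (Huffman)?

2

Build the tree from the bottom:
merge s3(10) and s4(54): 64
merge s1(60) and 64: 124
merge s2(68) and 124: 192
s1's leaf is at depth 2, giving a 2-bit codeword.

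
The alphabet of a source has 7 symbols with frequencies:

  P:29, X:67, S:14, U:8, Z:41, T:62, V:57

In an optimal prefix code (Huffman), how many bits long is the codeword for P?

4

Build the tree from the bottom:
U(8) + S(14) → 22
22 + P(29) → 51
Z(41) + 51 → 92
V(57) + T(62) → 119
X(67) + 92 → 159
119 + 159 → 278
P sits 4 levels below the root, so its codeword is 4 bits.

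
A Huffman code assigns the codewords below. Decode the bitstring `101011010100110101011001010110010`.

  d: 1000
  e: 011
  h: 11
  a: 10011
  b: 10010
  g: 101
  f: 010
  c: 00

Read left to right; each codeword is recognised as soon as it completes (prefix code):
  101→g | 011→e | 010→f | 10011→a | 010→f | 101→g | 10010→b | 101→g | 10010→b
Decoded message: gefafgbgb

gefafgbgb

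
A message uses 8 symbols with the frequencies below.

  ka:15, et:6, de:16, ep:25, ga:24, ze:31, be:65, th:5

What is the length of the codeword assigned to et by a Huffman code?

5

Repeatedly merge the two smallest:
combine th(5), et(6) → 11
combine 11, ka(15) → 26
combine de(16), ga(24) → 40
combine ep(25), 26 → 51
combine ze(31), 40 → 71
combine 51, be(65) → 116
combine 71, 116 → 187
et's leaf is at depth 5, giving a 5-bit codeword.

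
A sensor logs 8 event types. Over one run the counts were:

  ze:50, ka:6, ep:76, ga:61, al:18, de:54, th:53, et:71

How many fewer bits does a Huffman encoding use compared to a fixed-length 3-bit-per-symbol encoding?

52

Fixed-length: 3 bits × 389 symbols = 1167 bits.
Huffman merges:
ka(6) + al(18) → 24
24 + ze(50) → 74
th(53) + de(54) → 107
ga(61) + et(71) → 132
74 + ep(76) → 150
107 + 132 → 239
150 + 239 → 389
Huffman total = 24 + 74 + 107 + 132 + 150 + 239 + 389 = 1115 bits.
Saving = 1167 − 1115 = 52 bits.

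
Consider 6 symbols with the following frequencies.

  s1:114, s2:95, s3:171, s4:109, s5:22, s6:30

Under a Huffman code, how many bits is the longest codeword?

Merge the two lowest-weight nodes at each step:
s5(22) + s6(30) → 52
52 + s2(95) → 147
s4(109) + s1(114) → 223
147 + s3(171) → 318
223 + 318 → 541
The first pair merged (s5, s6) ends up deepest, at depth 4.

4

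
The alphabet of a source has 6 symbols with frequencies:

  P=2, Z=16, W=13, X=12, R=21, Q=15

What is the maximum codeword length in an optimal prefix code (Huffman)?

Merge the two lowest-weight nodes at each step:
combine P(2), X(12) → 14
combine W(13), 14 → 27
combine Q(15), Z(16) → 31
combine R(21), 27 → 48
combine 31, 48 → 79
The first pair merged (P, X) ends up deepest, at depth 4.

4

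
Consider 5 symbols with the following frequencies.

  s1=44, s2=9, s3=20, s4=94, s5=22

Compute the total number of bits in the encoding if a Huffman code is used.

Merge the two smallest weights repeatedly:
s2(9) + s3(20) → 29
s5(22) + 29 → 51
s1(44) + 51 → 95
s4(94) + 95 → 189
Total encoded bits = sum of merged weights = 29 + 51 + 95 + 189 = 364.

364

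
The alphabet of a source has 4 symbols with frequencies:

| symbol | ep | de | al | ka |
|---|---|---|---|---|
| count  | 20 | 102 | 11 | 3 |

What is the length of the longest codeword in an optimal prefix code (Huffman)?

Merge the two lowest-weight nodes at each step:
merge ka(3) and al(11): 14
merge 14 and ep(20): 34
merge 34 and de(102): 136
The rarest symbols sit at the bottom; the longest codeword is 3 bits.

3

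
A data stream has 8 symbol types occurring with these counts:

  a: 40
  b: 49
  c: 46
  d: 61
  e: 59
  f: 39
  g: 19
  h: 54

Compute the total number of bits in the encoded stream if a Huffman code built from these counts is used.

1098

Greedily combine the two least-frequent nodes:
combine g(19), f(39) → 58
combine a(40), c(46) → 86
combine b(49), h(54) → 103
combine 58, e(59) → 117
combine d(61), 86 → 147
combine 103, 117 → 220
combine 147, 220 → 367
Each symbol's bit-cost is frequency × depth; summing gives 1098 bits (equivalently 58 + 86 + 103 + 117 + 147 + 220 + 367).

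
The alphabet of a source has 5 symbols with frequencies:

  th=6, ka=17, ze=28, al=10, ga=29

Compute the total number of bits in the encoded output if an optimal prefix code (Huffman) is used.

196

Merge the two smallest weights repeatedly:
th(6) + al(10) → 16
16 + ka(17) → 33
ze(28) + ga(29) → 57
33 + 57 → 90
The encoded length is the sum of every internal node's weight: 16 + 33 + 57 + 90 = 196 bits.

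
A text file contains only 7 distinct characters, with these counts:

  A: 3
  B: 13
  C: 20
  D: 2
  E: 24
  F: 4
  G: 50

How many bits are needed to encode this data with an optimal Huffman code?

Greedily combine the two least-frequent nodes:
merge D(2) and A(3): 5
merge F(4) and 5: 9
merge 9 and B(13): 22
merge C(20) and 22: 42
merge E(24) and 42: 66
merge G(50) and 66: 116
The encoded length is the sum of every internal node's weight: 5 + 9 + 22 + 42 + 66 + 116 = 260 bits.

260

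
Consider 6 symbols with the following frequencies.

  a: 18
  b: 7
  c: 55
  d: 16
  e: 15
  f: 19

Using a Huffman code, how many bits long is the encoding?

Greedily combine the two least-frequent nodes:
combine b(7), e(15) → 22
combine d(16), a(18) → 34
combine f(19), 22 → 41
combine 34, 41 → 75
combine c(55), 75 → 130
Total encoded bits = sum of merged weights = 22 + 34 + 41 + 75 + 130 = 302.

302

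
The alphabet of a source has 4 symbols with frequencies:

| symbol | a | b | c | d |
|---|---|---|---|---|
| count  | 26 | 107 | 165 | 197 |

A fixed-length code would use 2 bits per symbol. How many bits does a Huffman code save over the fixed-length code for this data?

Fixed-length: 2 bits × 495 symbols = 990 bits.
Huffman merges:
a(26) + b(107) → 133
133 + c(165) → 298
d(197) + 298 → 495
Huffman total = 133 + 298 + 495 = 926 bits.
Saving = 990 − 926 = 64 bits.

64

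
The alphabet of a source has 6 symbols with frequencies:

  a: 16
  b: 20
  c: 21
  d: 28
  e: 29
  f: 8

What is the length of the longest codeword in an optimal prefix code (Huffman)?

3

Merge the two lowest-weight nodes at each step:
merge f(8) and a(16): 24
merge b(20) and c(21): 41
merge 24 and d(28): 52
merge e(29) and 41: 70
merge 52 and 70: 122
The first pair merged (f, a) ends up deepest, at depth 3.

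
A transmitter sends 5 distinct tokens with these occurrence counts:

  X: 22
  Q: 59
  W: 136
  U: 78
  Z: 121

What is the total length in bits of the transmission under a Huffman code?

Merge the two smallest weights repeatedly:
merge X(22) and Q(59): 81
merge U(78) and 81: 159
merge Z(121) and W(136): 257
merge 159 and 257: 416
Each symbol's bit-cost is frequency × depth; summing gives 913 bits (equivalently 81 + 159 + 257 + 416).

913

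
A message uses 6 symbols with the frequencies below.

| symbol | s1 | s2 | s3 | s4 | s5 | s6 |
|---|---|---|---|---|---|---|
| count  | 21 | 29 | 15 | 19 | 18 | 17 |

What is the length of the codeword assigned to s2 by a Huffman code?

Huffman merges, smallest pair first:
s3(15) + s6(17) → 32
s5(18) + s4(19) → 37
s1(21) + s2(29) → 50
32 + 37 → 69
50 + 69 → 119
s2's leaf is at depth 2, giving a 2-bit codeword.

2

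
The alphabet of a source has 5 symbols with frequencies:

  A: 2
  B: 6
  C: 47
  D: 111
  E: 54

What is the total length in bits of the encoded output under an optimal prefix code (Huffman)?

392

Build the Huffman tree bottom-up:
A(2) + B(6) → 8
8 + C(47) → 55
E(54) + 55 → 109
109 + D(111) → 220
Each symbol's bit-cost is frequency × depth; summing gives 392 bits (equivalently 8 + 55 + 109 + 220).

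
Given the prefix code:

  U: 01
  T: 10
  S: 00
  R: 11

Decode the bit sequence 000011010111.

SSRUUR

Read left to right; each codeword is recognised as soon as it completes (prefix code):
  00→S | 00→S | 11→R | 01→U | 01→U | 11→R
Decoded message: SSRUUR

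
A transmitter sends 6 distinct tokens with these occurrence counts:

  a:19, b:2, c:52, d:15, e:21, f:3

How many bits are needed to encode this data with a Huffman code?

236

Merge the two smallest weights repeatedly:
merge b(2) and f(3): 5
merge 5 and d(15): 20
merge a(19) and 20: 39
merge e(21) and 39: 60
merge c(52) and 60: 112
Total encoded bits = sum of merged weights = 5 + 20 + 39 + 60 + 112 = 236.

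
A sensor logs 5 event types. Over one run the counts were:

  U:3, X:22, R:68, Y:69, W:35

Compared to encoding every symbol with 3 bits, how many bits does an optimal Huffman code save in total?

Fixed-length: 3 bits × 197 symbols = 591 bits.
Huffman merges:
combine U(3), X(22) → 25
combine 25, W(35) → 60
combine 60, R(68) → 128
combine Y(69), 128 → 197
Huffman total = 25 + 60 + 128 + 197 = 410 bits.
Saving = 591 − 410 = 181 bits.

181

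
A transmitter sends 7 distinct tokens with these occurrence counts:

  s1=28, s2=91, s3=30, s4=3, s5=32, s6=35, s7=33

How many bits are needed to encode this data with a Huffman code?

Greedily combine the two least-frequent nodes:
merge s4(3) and s1(28): 31
merge s3(30) and 31: 61
merge s5(32) and s7(33): 65
merge s6(35) and 61: 96
merge 65 and s2(91): 156
merge 96 and 156: 252
The encoded length is the sum of every internal node's weight: 31 + 61 + 65 + 96 + 156 + 252 = 661 bits.

661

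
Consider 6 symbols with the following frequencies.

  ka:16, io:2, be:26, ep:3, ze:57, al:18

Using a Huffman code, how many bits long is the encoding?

252

Greedily combine the two least-frequent nodes:
combine io(2), ep(3) → 5
combine 5, ka(16) → 21
combine al(18), 21 → 39
combine be(26), 39 → 65
combine ze(57), 65 → 122
The encoded length is the sum of every internal node's weight: 5 + 21 + 39 + 65 + 122 = 252 bits.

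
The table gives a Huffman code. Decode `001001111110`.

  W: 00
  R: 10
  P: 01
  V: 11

Read left to right; each codeword is recognised as soon as it completes (prefix code):
  00→W | 10→R | 01→P | 11→V | 11→V | 10→R
Decoded message: WRPVVR

WRPVVR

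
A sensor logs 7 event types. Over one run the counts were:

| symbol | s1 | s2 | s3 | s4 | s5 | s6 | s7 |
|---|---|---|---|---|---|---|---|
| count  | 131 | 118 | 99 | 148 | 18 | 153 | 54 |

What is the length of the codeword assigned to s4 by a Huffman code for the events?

2

Build the tree from the bottom:
merge s5(18) and s7(54): 72
merge 72 and s3(99): 171
merge s2(118) and s1(131): 249
merge s4(148) and s6(153): 301
merge 171 and 249: 420
merge 301 and 420: 721
The subtree containing s4 is merged 2 times, so code length = 2.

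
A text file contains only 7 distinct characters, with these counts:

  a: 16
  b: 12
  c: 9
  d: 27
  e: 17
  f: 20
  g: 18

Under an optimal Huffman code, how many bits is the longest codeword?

Merge the two lowest-weight nodes at each step:
combine c(9), b(12) → 21
combine a(16), e(17) → 33
combine g(18), f(20) → 38
combine 21, d(27) → 48
combine 33, 38 → 71
combine 48, 71 → 119
The first pair merged (c, b) ends up deepest, at depth 3.

3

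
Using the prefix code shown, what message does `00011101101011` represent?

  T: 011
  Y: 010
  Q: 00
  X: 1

QTXTYXX

Read left to right; each codeword is recognised as soon as it completes (prefix code):
  00→Q | 011→T | 1→X | 011→T | 010→Y | 1→X | 1→X
Decoded message: QTXTYXX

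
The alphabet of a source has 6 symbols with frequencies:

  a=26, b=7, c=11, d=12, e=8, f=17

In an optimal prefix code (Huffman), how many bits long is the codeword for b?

Build the tree from the bottom:
b(7) + e(8) → 15
c(11) + d(12) → 23
15 + f(17) → 32
23 + a(26) → 49
32 + 49 → 81
b sits 3 levels below the root, so its codeword is 3 bits.

3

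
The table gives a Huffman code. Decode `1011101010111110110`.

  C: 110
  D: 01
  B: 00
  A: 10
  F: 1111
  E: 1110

Read left to right; each codeword is recognised as soon as it completes (prefix code):
  10→A | 1110→E | 10→A | 10→A | 1111→F | 10→A | 110→C
Decoded message: AEAAFAC

AEAAFAC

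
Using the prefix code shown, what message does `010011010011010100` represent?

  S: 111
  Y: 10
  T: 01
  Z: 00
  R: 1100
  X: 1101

TZXZXTZ

Read left to right; each codeword is recognised as soon as it completes (prefix code):
  01→T | 00→Z | 1101→X | 00→Z | 1101→X | 01→T | 00→Z
Decoded message: TZXZXTZ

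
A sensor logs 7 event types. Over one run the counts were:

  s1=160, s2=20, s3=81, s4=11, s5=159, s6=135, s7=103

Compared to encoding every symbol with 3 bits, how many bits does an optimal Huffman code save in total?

311

Fixed-length: 3 bits × 669 symbols = 2007 bits.
Huffman merges:
merge s4(11) and s2(20): 31
merge 31 and s3(81): 112
merge s7(103) and 112: 215
merge s6(135) and s5(159): 294
merge s1(160) and 215: 375
merge 294 and 375: 669
Huffman total = 31 + 112 + 215 + 294 + 375 + 669 = 1696 bits.
Saving = 2007 − 1696 = 311 bits.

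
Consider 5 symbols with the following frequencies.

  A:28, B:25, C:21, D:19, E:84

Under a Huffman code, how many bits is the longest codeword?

3

Merge the two lowest-weight nodes at each step:
D(19) + C(21) → 40
B(25) + A(28) → 53
40 + 53 → 93
E(84) + 93 → 177
Maximum depth reached is 3.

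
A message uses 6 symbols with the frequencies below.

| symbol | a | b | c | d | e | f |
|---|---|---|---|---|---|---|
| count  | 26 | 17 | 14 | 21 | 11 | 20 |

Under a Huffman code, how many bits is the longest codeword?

3

Merge the two lowest-weight nodes at each step:
combine e(11), c(14) → 25
combine b(17), f(20) → 37
combine d(21), 25 → 46
combine a(26), 37 → 63
combine 46, 63 → 109
The rarest symbols sit at the bottom; the longest codeword is 3 bits.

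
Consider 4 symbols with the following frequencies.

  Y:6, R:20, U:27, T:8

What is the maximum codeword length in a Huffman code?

Merge the two lowest-weight nodes at each step:
combine Y(6), T(8) → 14
combine 14, R(20) → 34
combine U(27), 34 → 61
The rarest symbols sit at the bottom; the longest codeword is 3 bits.

3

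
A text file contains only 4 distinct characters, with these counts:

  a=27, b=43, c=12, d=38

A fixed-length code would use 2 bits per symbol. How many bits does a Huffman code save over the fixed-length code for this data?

Fixed-length: 2 bits × 120 symbols = 240 bits.
Huffman merges:
merge c(12) and a(27): 39
merge d(38) and 39: 77
merge b(43) and 77: 120
Huffman total = 39 + 77 + 120 = 236 bits.
Saving = 240 − 236 = 4 bits.

4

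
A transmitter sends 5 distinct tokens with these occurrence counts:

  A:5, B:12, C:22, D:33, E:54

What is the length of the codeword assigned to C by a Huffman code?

3

Repeatedly merge the two smallest:
A(5) + B(12) → 17
17 + C(22) → 39
D(33) + 39 → 72
E(54) + 72 → 126
The subtree containing C is merged 3 times, so code length = 3.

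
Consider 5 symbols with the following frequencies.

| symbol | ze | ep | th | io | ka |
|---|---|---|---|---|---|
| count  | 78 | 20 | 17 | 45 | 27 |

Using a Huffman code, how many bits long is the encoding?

397

Greedily combine the two least-frequent nodes:
merge th(17) and ep(20): 37
merge ka(27) and 37: 64
merge io(45) and 64: 109
merge ze(78) and 109: 187
Total encoded bits = sum of merged weights = 37 + 64 + 109 + 187 = 397.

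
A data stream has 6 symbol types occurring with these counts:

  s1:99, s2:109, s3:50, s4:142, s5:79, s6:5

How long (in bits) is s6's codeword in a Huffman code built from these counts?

4

Build the tree from the bottom:
s6(5) + s3(50) → 55
55 + s5(79) → 134
s1(99) + s2(109) → 208
134 + s4(142) → 276
208 + 276 → 484
s6 sits 4 levels below the root, so its codeword is 4 bits.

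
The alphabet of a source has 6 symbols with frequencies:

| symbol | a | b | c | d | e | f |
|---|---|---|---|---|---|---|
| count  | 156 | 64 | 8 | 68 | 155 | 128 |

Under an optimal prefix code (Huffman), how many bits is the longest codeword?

4

Merge the two lowest-weight nodes at each step:
combine c(8), b(64) → 72
combine d(68), 72 → 140
combine f(128), 140 → 268
combine e(155), a(156) → 311
combine 268, 311 → 579
The first pair merged (c, b) ends up deepest, at depth 4.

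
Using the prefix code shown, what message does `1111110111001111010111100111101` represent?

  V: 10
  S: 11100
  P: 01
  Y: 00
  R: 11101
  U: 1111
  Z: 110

Read left to right; each codeword is recognised as soon as it completes (prefix code):
  1111→U | 110→Z | 11100→S | 1111→U | 01→P | 01→P | 11100→S | 1111→U | 01→P
Decoded message: UZSUPPSUP

UZSUPPSUP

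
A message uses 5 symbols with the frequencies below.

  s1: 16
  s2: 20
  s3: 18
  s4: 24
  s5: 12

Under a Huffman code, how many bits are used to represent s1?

Build the tree from the bottom:
s5(12) + s1(16) → 28
s3(18) + s2(20) → 38
s4(24) + 28 → 52
38 + 52 → 90
s1's leaf is at depth 3, giving a 3-bit codeword.

3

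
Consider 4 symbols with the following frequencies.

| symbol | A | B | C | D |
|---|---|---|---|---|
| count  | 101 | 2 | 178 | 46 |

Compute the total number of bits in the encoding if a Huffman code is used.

524

Merge the two smallest weights repeatedly:
B(2) + D(46) → 48
48 + A(101) → 149
149 + C(178) → 327
The encoded length is the sum of every internal node's weight: 48 + 149 + 327 = 524 bits.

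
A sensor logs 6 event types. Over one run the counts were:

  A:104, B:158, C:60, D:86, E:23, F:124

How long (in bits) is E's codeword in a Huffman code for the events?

4

Huffman merges, smallest pair first:
merge E(23) and C(60): 83
merge 83 and D(86): 169
merge A(104) and F(124): 228
merge B(158) and 169: 327
merge 228 and 327: 555
The subtree containing E is merged 4 times, so code length = 4.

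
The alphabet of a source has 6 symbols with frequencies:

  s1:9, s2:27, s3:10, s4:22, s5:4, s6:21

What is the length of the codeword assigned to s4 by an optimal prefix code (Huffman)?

2

Repeatedly merge the two smallest:
combine s5(4), s1(9) → 13
combine s3(10), 13 → 23
combine s6(21), s4(22) → 43
combine 23, s2(27) → 50
combine 43, 50 → 93
s4 sits 2 levels below the root, so its codeword is 2 bits.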